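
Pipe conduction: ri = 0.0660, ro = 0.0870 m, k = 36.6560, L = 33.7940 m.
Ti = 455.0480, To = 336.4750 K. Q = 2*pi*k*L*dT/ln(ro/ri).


dT = 118.5730 K
ln(ro/ri) = 0.2763
Q = 2*pi*36.6560*33.7940*118.5730 / 0.2763 = 3340740.5831 W

3340740.5831 W


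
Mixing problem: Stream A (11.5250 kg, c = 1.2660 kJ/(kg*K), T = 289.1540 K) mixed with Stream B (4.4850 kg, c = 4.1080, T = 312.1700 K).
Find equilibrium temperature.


num = 9970.4835
den = 33.0150
Tf = 301.9983 K

301.9983 K


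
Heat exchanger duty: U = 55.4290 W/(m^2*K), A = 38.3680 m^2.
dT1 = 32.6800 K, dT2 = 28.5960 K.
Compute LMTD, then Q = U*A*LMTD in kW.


LMTD = 30.5926 K
Q = 55.4290 * 38.3680 * 30.5926 = 65061.2364 W = 65.0612 kW

65.0612 kW


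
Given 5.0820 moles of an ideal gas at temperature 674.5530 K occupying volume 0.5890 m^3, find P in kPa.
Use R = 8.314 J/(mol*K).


P = nRT/V = 5.0820 * 8.314 * 674.5530 / 0.5890
= 28501.0434 / 0.5890 = 48388.8682 Pa = 48.3889 kPa

48.3889 kPa


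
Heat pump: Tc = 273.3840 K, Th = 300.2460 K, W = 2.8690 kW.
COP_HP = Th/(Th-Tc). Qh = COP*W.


COP = 300.2460 / 26.8620 = 11.1774
Qh = 11.1774 * 2.8690 = 32.0678 kW

COP = 11.1774, Qh = 32.0678 kW


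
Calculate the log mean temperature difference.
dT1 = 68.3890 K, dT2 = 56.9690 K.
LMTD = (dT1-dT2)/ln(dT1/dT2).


dT1/dT2 = 1.2005
ln(dT1/dT2) = 0.1827
LMTD = 11.4200 / 0.1827 = 62.5052 K

62.5052 K


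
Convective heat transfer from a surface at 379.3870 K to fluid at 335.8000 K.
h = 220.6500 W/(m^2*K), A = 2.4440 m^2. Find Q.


dT = 43.5870 K
Q = 220.6500 * 2.4440 * 43.5870 = 23505.1005 W

23505.1005 W


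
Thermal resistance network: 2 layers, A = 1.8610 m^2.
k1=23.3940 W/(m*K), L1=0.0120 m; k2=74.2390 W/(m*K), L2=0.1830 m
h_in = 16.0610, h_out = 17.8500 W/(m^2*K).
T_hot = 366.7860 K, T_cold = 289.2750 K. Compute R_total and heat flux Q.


R_conv_in = 1/(16.0610*1.8610) = 0.0335
R_1 = 0.0120/(23.3940*1.8610) = 0.0003
R_2 = 0.1830/(74.2390*1.8610) = 0.0013
R_conv_out = 1/(17.8500*1.8610) = 0.0301
R_total = 0.0652 K/W
Q = 77.5110 / 0.0652 = 1189.5465 W

R_total = 0.0652 K/W, Q = 1189.5465 W


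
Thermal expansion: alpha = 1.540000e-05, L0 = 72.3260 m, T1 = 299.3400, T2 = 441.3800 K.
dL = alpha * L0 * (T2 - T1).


dT = 142.0400 K
dL = 1.540000e-05 * 72.3260 * 142.0400 = 0.158207 m
L_final = 72.484207 m

dL = 0.158207 m


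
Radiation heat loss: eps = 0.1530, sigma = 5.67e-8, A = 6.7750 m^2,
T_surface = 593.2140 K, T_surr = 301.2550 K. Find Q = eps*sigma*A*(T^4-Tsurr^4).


T^4 = 1.2384e+11
Tsurr^4 = 8.2364e+09
Q = 0.1530 * 5.67e-8 * 6.7750 * 1.1560e+11 = 6794.2059 W

6794.2059 W


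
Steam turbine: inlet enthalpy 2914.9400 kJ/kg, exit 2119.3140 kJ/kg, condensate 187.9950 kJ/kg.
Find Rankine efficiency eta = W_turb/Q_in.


W = 795.6260 kJ/kg
Q_in = 2726.9450 kJ/kg
eta = 0.2918 = 29.1765%

eta = 29.1765%


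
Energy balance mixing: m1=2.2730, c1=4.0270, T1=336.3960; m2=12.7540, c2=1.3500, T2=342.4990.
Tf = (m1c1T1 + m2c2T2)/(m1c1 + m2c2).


num = 8976.2709
den = 26.3713
Tf = 340.3807 K

340.3807 K


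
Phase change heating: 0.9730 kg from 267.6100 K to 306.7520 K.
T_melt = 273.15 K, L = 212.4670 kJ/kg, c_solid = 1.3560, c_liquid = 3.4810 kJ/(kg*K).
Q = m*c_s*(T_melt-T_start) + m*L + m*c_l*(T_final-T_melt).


Q1 (sensible, solid) = 0.9730 * 1.3560 * 5.5400 = 7.3094 kJ
Q2 (latent) = 0.9730 * 212.4670 = 206.7304 kJ
Q3 (sensible, liquid) = 0.9730 * 3.4810 * 33.6020 = 113.8104 kJ
Q_total = 327.8502 kJ

327.8502 kJ


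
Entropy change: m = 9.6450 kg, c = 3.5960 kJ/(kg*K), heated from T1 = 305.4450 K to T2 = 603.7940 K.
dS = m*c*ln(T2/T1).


T2/T1 = 1.9768
ln(T2/T1) = 0.6815
dS = 9.6450 * 3.5960 * 0.6815 = 23.6355 kJ/K

23.6355 kJ/K


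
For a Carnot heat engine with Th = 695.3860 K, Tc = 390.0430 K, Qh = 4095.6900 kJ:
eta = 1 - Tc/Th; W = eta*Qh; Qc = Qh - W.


eta = 1 - 390.0430/695.3860 = 0.4391
W = 0.4391 * 4095.6900 = 1798.4116 kJ
Qc = 4095.6900 - 1798.4116 = 2297.2784 kJ

eta = 43.9099%, W = 1798.4116 kJ, Qc = 2297.2784 kJ


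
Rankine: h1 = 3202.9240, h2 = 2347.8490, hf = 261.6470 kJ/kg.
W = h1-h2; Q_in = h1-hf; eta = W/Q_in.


W = 855.0750 kJ/kg
Q_in = 2941.2770 kJ/kg
eta = 0.2907 = 29.0716%

eta = 29.0716%


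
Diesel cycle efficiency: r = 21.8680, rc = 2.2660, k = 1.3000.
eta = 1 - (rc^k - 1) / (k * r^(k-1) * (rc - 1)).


r^(k-1) = 2.5231
rc^k = 2.8963
eta = 0.5434 = 54.3355%

54.3355%


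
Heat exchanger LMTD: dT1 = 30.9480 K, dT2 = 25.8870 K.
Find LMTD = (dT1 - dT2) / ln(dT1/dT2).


dT1/dT2 = 1.1955
ln(dT1/dT2) = 0.1786
LMTD = 5.0610 / 0.1786 = 28.3422 K

28.3422 K


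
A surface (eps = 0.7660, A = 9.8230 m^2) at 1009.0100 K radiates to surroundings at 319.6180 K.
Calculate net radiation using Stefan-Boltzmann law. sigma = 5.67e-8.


T^4 = 1.0365e+12
Tsurr^4 = 1.0436e+10
Q = 0.7660 * 5.67e-8 * 9.8230 * 1.0261e+12 = 437767.2006 W

437767.2006 W


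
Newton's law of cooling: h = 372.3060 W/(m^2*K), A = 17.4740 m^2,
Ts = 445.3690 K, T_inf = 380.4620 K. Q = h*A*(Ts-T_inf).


dT = 64.9070 K
Q = 372.3060 * 17.4740 * 64.9070 = 422263.8501 W

422263.8501 W


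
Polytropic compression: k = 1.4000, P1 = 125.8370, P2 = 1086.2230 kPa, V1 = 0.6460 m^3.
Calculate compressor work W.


(k-1)/k = 0.2857
(P2/P1)^exp = 1.8512
W = 3.5000 * 125.8370 * 0.6460 * (1.8512 - 1) = 242.1896 kJ

242.1896 kJ


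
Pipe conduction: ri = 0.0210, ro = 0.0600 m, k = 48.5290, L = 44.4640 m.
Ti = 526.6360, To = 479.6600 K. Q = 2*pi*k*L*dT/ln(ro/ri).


dT = 46.9760 K
ln(ro/ri) = 1.0498
Q = 2*pi*48.5290*44.4640*46.9760 / 1.0498 = 606666.5543 W

606666.5543 W


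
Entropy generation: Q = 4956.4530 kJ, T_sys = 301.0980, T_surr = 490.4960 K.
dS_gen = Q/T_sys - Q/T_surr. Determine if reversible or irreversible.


dS_sys = 4956.4530/301.0980 = 16.4613 kJ/K
dS_surr = -4956.4530/490.4960 = -10.1050 kJ/K
dS_gen = 16.4613 - 10.1050 = 6.3563 kJ/K (irreversible)

dS_gen = 6.3563 kJ/K, irreversible


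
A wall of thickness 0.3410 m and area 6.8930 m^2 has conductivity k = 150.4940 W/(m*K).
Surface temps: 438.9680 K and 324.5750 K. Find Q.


dT = 114.3930 K
Q = 150.4940 * 6.8930 * 114.3930 / 0.3410 = 347994.6239 W

347994.6239 W


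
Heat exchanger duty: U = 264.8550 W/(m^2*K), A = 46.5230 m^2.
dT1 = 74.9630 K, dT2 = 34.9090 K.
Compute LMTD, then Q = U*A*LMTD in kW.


LMTD = 52.4096 K
Q = 264.8550 * 46.5230 * 52.4096 = 645782.6072 W = 645.7826 kW

645.7826 kW


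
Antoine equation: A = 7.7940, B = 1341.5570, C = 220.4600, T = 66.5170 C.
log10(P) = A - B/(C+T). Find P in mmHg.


C+T = 286.9770
B/(C+T) = 4.6748
log10(P) = 7.7940 - 4.6748 = 3.1192
P = 10^3.1192 = 1315.8632 mmHg

1315.8632 mmHg


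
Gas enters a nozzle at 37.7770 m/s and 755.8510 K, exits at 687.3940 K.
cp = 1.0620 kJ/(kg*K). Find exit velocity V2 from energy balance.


dT = 68.4570 K
2*cp*1000*dT = 145402.6680
V1^2 = 1427.1017
V2 = sqrt(146829.7697) = 383.1837 m/s

383.1837 m/s


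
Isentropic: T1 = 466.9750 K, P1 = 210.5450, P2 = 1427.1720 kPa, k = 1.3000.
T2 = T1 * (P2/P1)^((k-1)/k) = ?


(k-1)/k = 0.2308
(P2/P1)^exp = 1.5552
T2 = 466.9750 * 1.5552 = 726.2618 K

726.2618 K


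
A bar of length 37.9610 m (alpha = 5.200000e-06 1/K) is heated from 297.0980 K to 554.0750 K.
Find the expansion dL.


dT = 256.9770 K
dL = 5.200000e-06 * 37.9610 * 256.9770 = 0.050727 m
L_final = 38.011727 m

dL = 0.050727 m


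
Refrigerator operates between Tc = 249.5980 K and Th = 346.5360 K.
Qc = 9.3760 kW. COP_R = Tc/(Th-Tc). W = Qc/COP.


COP = 249.5980 / 96.9380 = 2.5748
W = 9.3760 / 2.5748 = 3.6414 kW

COP = 2.5748, W = 3.6414 kW


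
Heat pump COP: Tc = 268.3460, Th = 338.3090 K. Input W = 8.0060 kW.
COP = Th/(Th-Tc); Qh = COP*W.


COP = 338.3090 / 69.9630 = 4.8355
Qh = 4.8355 * 8.0060 = 38.7133 kW

COP = 4.8355, Qh = 38.7133 kW


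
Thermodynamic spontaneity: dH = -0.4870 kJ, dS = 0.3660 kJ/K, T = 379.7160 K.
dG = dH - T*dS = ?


T*dS = 379.7160 * 0.3660 = 138.9761 kJ
dG = -0.4870 - 138.9761 = -139.4631 kJ (spontaneous)

dG = -139.4631 kJ, spontaneous


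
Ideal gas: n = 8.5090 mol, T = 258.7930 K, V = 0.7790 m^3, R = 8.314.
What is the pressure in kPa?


P = nRT/V = 8.5090 * 8.314 * 258.7930 / 0.7790
= 18308.0070 / 0.7790 = 23501.9345 Pa = 23.5019 kPa

23.5019 kPa


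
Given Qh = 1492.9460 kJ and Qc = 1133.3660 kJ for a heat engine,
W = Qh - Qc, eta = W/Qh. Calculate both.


W = 1492.9460 - 1133.3660 = 359.5800 kJ
eta = 359.5800 / 1492.9460 = 0.2409 = 24.0853%

W = 359.5800 kJ, eta = 24.0853%


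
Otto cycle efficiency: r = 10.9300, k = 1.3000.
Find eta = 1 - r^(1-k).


r^(k-1) = 2.0492
eta = 1 - 1/2.0492 = 0.5120 = 51.2007%

51.2007%


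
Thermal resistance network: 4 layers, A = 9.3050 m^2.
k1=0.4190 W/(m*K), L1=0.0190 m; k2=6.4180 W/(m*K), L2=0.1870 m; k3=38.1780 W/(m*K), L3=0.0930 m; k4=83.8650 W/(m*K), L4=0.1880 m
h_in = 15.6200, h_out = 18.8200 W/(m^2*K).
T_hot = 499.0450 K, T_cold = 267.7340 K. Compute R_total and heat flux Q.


R_conv_in = 1/(15.6200*9.3050) = 0.0069
R_1 = 0.0190/(0.4190*9.3050) = 0.0049
R_2 = 0.1870/(6.4180*9.3050) = 0.0031
R_3 = 0.0930/(38.1780*9.3050) = 0.0003
R_4 = 0.1880/(83.8650*9.3050) = 0.0002
R_conv_out = 1/(18.8200*9.3050) = 0.0057
R_total = 0.0211 K/W
Q = 231.3110 / 0.0211 = 10963.6972 W

R_total = 0.0211 K/W, Q = 10963.6972 W


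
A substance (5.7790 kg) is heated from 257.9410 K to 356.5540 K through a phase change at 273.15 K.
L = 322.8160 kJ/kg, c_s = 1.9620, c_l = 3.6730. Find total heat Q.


Q1 (sensible, solid) = 5.7790 * 1.9620 * 15.2090 = 172.4457 kJ
Q2 (latent) = 5.7790 * 322.8160 = 1865.5537 kJ
Q3 (sensible, liquid) = 5.7790 * 3.6730 * 83.4040 = 1770.3556 kJ
Q_total = 3808.3549 kJ

3808.3549 kJ


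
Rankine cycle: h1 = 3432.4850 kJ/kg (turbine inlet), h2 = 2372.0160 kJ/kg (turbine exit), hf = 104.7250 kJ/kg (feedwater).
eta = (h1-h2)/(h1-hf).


W = 1060.4690 kJ/kg
Q_in = 3327.7600 kJ/kg
eta = 0.3187 = 31.8674%

eta = 31.8674%


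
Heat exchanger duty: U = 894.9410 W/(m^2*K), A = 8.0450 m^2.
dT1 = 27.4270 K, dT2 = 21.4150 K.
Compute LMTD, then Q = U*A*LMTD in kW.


LMTD = 24.2972 K
Q = 894.9410 * 8.0450 * 24.2972 = 174934.7061 W = 174.9347 kW

174.9347 kW


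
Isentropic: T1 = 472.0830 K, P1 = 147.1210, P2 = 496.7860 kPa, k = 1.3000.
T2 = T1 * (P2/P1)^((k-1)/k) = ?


(k-1)/k = 0.2308
(P2/P1)^exp = 1.3242
T2 = 472.0830 * 1.3242 = 625.1420 K

625.1420 K


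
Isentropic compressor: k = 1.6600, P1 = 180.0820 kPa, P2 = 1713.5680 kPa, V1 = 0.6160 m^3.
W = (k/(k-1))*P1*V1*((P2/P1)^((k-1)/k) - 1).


(k-1)/k = 0.3976
(P2/P1)^exp = 2.4491
W = 2.5152 * 180.0820 * 0.6160 * (2.4491 - 1) = 404.3221 kJ

404.3221 kJ


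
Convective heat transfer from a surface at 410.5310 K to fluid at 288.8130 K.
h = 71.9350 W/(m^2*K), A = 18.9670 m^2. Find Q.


dT = 121.7180 K
Q = 71.9350 * 18.9670 * 121.7180 = 166070.9614 W

166070.9614 W


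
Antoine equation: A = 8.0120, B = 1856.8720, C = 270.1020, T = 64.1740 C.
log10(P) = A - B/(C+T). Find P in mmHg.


C+T = 334.2760
B/(C+T) = 5.5549
log10(P) = 8.0120 - 5.5549 = 2.4571
P = 10^2.4571 = 286.4793 mmHg

286.4793 mmHg


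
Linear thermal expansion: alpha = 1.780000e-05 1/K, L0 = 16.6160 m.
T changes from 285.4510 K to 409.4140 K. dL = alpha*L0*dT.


dT = 123.9630 K
dL = 1.780000e-05 * 16.6160 * 123.9630 = 0.036664 m
L_final = 16.652664 m

dL = 0.036664 m


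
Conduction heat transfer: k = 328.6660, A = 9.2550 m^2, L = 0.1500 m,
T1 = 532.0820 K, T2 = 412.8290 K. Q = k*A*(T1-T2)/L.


dT = 119.2530 K
Q = 328.6660 * 9.2550 * 119.2530 / 0.1500 = 2418294.8809 W

2418294.8809 W


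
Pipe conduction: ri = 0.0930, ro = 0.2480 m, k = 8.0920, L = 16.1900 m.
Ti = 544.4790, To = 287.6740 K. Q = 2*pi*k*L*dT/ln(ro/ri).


dT = 256.8050 K
ln(ro/ri) = 0.9808
Q = 2*pi*8.0920*16.1900*256.8050 / 0.9808 = 215522.5200 W

215522.5200 W


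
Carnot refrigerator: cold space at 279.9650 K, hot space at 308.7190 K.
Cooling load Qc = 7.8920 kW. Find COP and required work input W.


COP = 279.9650 / 28.7540 = 9.7366
W = 7.8920 / 9.7366 = 0.8106 kW

COP = 9.7366, W = 0.8106 kW


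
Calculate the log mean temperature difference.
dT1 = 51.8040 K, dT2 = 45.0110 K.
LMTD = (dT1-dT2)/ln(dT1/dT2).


dT1/dT2 = 1.1509
ln(dT1/dT2) = 0.1406
LMTD = 6.7930 / 0.1406 = 48.3280 K

48.3280 K


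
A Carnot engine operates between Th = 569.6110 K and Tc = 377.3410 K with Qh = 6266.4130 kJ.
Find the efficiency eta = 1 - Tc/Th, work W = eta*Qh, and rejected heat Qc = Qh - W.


eta = 1 - 377.3410/569.6110 = 0.3375
W = 0.3375 * 6266.4130 = 2115.2036 kJ
Qc = 6266.4130 - 2115.2036 = 4151.2094 kJ

eta = 33.7546%, W = 2115.2036 kJ, Qc = 4151.2094 kJ


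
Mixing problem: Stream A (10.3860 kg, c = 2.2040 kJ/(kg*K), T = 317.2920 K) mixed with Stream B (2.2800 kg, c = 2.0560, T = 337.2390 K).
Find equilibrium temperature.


num = 8843.9185
den = 27.5784
Tf = 320.6825 K

320.6825 K


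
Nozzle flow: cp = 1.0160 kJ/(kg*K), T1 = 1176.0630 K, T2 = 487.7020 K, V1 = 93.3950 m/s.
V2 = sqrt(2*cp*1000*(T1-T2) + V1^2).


dT = 688.3610 K
2*cp*1000*dT = 1398749.5520
V1^2 = 8722.6260
V2 = sqrt(1407472.1780) = 1186.3693 m/s

1186.3693 m/s


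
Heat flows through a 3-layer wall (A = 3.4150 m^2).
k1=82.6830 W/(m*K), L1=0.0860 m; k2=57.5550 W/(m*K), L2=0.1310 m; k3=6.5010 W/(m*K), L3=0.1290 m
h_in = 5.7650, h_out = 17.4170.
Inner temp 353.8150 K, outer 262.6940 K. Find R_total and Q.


R_conv_in = 1/(5.7650*3.4150) = 0.0508
R_1 = 0.0860/(82.6830*3.4150) = 0.0003
R_2 = 0.1310/(57.5550*3.4150) = 0.0007
R_3 = 0.1290/(6.5010*3.4150) = 0.0058
R_conv_out = 1/(17.4170*3.4150) = 0.0168
R_total = 0.0744 K/W
Q = 91.1210 / 0.0744 = 1224.9422 W

R_total = 0.0744 K/W, Q = 1224.9422 W


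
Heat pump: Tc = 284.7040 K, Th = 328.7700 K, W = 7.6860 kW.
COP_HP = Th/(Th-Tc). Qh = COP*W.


COP = 328.7700 / 44.0660 = 7.4609
Qh = 7.4609 * 7.6860 = 57.3441 kW

COP = 7.4609, Qh = 57.3441 kW


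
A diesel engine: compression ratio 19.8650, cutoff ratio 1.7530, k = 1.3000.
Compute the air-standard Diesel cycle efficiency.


r^(k-1) = 2.4515
rc^k = 2.0745
eta = 0.5522 = 55.2238%

55.2238%


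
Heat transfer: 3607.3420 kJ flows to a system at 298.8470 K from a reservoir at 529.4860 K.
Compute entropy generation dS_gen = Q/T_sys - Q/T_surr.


dS_sys = 3607.3420/298.8470 = 12.0709 kJ/K
dS_surr = -3607.3420/529.4860 = -6.8129 kJ/K
dS_gen = 12.0709 - 6.8129 = 5.2580 kJ/K (irreversible)

dS_gen = 5.2580 kJ/K, irreversible


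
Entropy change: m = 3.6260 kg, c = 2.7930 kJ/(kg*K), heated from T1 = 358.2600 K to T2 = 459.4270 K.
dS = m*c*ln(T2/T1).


T2/T1 = 1.2824
ln(T2/T1) = 0.2487
dS = 3.6260 * 2.7930 * 0.2487 = 2.5189 kJ/K

2.5189 kJ/K


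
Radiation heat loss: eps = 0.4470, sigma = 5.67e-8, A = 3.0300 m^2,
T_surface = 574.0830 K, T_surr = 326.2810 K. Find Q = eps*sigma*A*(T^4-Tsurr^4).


T^4 = 1.0862e+11
Tsurr^4 = 1.1334e+10
Q = 0.4470 * 5.67e-8 * 3.0300 * 9.7284e+10 = 7470.9029 W

7470.9029 W


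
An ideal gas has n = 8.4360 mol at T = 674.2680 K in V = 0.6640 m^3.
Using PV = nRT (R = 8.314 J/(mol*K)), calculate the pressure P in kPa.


P = nRT/V = 8.4360 * 8.314 * 674.2680 / 0.6640
= 47291.0700 / 0.6640 = 71221.4909 Pa = 71.2215 kPa

71.2215 kPa


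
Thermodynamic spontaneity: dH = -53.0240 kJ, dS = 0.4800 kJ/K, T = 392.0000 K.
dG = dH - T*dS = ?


T*dS = 392.0000 * 0.4800 = 188.1600 kJ
dG = -53.0240 - 188.1600 = -241.1840 kJ (spontaneous)

dG = -241.1840 kJ, spontaneous


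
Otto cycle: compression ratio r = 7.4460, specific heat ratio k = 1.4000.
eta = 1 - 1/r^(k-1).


r^(k-1) = 2.2324
eta = 1 - 1/2.2324 = 0.5520 = 55.2049%

55.2049%


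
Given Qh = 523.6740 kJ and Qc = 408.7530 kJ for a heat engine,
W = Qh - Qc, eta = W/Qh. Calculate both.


W = 523.6740 - 408.7530 = 114.9210 kJ
eta = 114.9210 / 523.6740 = 0.2195 = 21.9451%

W = 114.9210 kJ, eta = 21.9451%


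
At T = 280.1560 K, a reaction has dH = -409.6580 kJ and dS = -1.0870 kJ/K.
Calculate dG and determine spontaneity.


T*dS = 280.1560 * -1.0870 = -304.5296 kJ
dG = -409.6580 + 304.5296 = -105.1284 kJ (spontaneous)

dG = -105.1284 kJ, spontaneous


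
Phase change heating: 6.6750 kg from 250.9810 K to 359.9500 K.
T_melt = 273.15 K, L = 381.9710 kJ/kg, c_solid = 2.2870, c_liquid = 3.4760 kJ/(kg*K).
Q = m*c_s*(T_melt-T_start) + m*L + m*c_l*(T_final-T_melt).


Q1 (sensible, solid) = 6.6750 * 2.2870 * 22.1690 = 338.4259 kJ
Q2 (latent) = 6.6750 * 381.9710 = 2549.6564 kJ
Q3 (sensible, liquid) = 6.6750 * 3.4760 * 86.8000 = 2013.9596 kJ
Q_total = 4902.0419 kJ

4902.0419 kJ


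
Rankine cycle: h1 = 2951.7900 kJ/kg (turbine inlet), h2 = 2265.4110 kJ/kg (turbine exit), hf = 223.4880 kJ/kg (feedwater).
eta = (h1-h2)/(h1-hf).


W = 686.3790 kJ/kg
Q_in = 2728.3020 kJ/kg
eta = 0.2516 = 25.1577%

eta = 25.1577%


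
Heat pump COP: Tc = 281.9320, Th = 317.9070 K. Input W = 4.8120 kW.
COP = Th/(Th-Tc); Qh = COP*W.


COP = 317.9070 / 35.9750 = 8.8369
Qh = 8.8369 * 4.8120 = 42.5231 kW

COP = 8.8369, Qh = 42.5231 kW


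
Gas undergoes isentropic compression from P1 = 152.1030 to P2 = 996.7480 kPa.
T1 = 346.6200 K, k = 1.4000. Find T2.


(k-1)/k = 0.2857
(P2/P1)^exp = 1.7111
T2 = 346.6200 * 1.7111 = 593.0951 K

593.0951 K


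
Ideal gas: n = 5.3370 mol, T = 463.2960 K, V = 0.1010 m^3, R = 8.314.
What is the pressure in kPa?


P = nRT/V = 5.3370 * 8.314 * 463.2960 / 0.1010
= 20557.2858 / 0.1010 = 203537.4831 Pa = 203.5375 kPa

203.5375 kPa


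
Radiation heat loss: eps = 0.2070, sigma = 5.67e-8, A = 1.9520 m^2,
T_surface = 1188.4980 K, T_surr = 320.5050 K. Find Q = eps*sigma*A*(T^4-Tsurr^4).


T^4 = 1.9952e+12
Tsurr^4 = 1.0552e+10
Q = 0.2070 * 5.67e-8 * 1.9520 * 1.9847e+12 = 45469.9115 W

45469.9115 W


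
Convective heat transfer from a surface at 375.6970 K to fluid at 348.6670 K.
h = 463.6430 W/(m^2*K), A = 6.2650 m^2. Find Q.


dT = 27.0300 K
Q = 463.6430 * 6.2650 * 27.0300 = 78514.6734 W

78514.6734 W


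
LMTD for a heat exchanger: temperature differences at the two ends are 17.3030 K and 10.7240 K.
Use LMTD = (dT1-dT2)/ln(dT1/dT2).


dT1/dT2 = 1.6135
ln(dT1/dT2) = 0.4784
LMTD = 6.5790 / 0.4784 = 13.7522 K

13.7522 K


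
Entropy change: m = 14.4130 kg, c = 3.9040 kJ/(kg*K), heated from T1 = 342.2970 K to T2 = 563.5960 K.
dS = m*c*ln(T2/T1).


T2/T1 = 1.6465
ln(T2/T1) = 0.4987
dS = 14.4130 * 3.9040 * 0.4987 = 28.0587 kJ/K

28.0587 kJ/K


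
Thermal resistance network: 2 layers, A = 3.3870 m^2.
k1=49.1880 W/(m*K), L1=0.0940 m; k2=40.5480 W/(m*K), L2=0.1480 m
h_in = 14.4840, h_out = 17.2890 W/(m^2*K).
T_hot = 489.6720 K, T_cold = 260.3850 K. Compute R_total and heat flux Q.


R_conv_in = 1/(14.4840*3.3870) = 0.0204
R_1 = 0.0940/(49.1880*3.3870) = 0.0006
R_2 = 0.1480/(40.5480*3.3870) = 0.0011
R_conv_out = 1/(17.2890*3.3870) = 0.0171
R_total = 0.0391 K/W
Q = 229.2870 / 0.0391 = 5863.6184 W

R_total = 0.0391 K/W, Q = 5863.6184 W


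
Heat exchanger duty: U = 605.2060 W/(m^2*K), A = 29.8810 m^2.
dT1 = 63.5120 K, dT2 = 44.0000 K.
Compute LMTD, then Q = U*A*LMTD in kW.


LMTD = 53.1605 K
Q = 605.2060 * 29.8810 * 53.1605 = 961363.5548 W = 961.3636 kW

961.3636 kW


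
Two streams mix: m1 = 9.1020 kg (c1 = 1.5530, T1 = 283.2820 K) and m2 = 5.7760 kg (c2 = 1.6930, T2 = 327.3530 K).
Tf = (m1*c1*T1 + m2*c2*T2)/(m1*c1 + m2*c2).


num = 7205.4151
den = 23.9142
Tf = 301.3031 K

301.3031 K


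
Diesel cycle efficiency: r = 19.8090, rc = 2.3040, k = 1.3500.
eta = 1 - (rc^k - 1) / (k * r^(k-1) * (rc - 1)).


r^(k-1) = 2.8438
rc^k = 3.0857
eta = 0.5834 = 58.3385%

58.3385%


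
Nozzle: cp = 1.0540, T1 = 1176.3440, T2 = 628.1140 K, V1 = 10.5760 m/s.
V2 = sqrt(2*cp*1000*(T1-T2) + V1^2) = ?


dT = 548.2300 K
2*cp*1000*dT = 1155668.8400
V1^2 = 111.8518
V2 = sqrt(1155780.6918) = 1075.0724 m/s

1075.0724 m/s


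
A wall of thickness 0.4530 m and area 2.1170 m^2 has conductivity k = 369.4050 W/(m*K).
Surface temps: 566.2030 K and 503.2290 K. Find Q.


dT = 62.9740 K
Q = 369.4050 * 2.1170 * 62.9740 / 0.4530 = 108714.3079 W

108714.3079 W


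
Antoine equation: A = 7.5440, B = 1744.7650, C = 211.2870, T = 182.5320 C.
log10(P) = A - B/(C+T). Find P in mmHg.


C+T = 393.8190
B/(C+T) = 4.4304
log10(P) = 7.5440 - 4.4304 = 3.1136
P = 10^3.1136 = 1299.0539 mmHg

1299.0539 mmHg


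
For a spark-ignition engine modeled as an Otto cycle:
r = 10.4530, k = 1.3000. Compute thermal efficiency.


r^(k-1) = 2.0220
eta = 1 - 1/2.0220 = 0.5054 = 50.5430%

50.5430%


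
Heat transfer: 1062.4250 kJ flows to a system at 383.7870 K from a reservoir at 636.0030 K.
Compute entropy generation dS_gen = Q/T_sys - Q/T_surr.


dS_sys = 1062.4250/383.7870 = 2.7683 kJ/K
dS_surr = -1062.4250/636.0030 = -1.6705 kJ/K
dS_gen = 2.7683 - 1.6705 = 1.0978 kJ/K (irreversible)

dS_gen = 1.0978 kJ/K, irreversible


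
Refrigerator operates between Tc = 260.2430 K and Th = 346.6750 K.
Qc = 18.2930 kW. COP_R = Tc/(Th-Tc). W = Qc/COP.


COP = 260.2430 / 86.4320 = 3.0110
W = 18.2930 / 3.0110 = 6.0755 kW

COP = 3.0110, W = 6.0755 kW


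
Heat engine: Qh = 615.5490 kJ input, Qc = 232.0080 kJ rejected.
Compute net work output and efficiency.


W = 615.5490 - 232.0080 = 383.5410 kJ
eta = 383.5410 / 615.5490 = 0.6231 = 62.3088%

W = 383.5410 kJ, eta = 62.3088%


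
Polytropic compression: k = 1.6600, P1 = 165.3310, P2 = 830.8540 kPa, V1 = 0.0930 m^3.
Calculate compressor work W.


(k-1)/k = 0.3976
(P2/P1)^exp = 1.9001
W = 2.5152 * 165.3310 * 0.0930 * (1.9001 - 1) = 34.8094 kJ

34.8094 kJ


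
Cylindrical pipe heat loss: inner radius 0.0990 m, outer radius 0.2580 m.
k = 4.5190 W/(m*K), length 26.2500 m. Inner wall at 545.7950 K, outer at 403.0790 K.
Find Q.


dT = 142.7160 K
ln(ro/ri) = 0.9578
Q = 2*pi*4.5190*26.2500*142.7160 / 0.9578 = 111053.2654 W

111053.2654 W


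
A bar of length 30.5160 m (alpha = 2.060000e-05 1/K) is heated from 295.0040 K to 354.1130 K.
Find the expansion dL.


dT = 59.1090 K
dL = 2.060000e-05 * 30.5160 * 59.1090 = 0.037158 m
L_final = 30.553158 m

dL = 0.037158 m


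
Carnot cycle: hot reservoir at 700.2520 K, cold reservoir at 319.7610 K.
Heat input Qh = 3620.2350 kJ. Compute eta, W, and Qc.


eta = 1 - 319.7610/700.2520 = 0.5434
W = 0.5434 * 3620.2350 = 1967.1016 kJ
Qc = 3620.2350 - 1967.1016 = 1653.1334 kJ

eta = 54.3363%, W = 1967.1016 kJ, Qc = 1653.1334 kJ


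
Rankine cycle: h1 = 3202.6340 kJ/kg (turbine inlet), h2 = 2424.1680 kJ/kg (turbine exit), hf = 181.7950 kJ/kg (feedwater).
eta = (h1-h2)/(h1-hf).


W = 778.4660 kJ/kg
Q_in = 3020.8390 kJ/kg
eta = 0.2577 = 25.7699%

eta = 25.7699%


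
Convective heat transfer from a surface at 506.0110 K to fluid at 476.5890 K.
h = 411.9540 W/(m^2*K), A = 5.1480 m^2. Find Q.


dT = 29.4220 K
Q = 411.9540 * 5.1480 * 29.4220 = 62396.3885 W

62396.3885 W


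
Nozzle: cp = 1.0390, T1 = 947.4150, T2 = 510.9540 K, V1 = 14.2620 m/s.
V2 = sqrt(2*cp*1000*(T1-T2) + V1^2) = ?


dT = 436.4610 K
2*cp*1000*dT = 906965.9580
V1^2 = 203.4046
V2 = sqrt(907169.3626) = 952.4544 m/s

952.4544 m/s


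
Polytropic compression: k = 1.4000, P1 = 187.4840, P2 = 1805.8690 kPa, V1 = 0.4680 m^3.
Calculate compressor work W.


(k-1)/k = 0.2857
(P2/P1)^exp = 1.9101
W = 3.5000 * 187.4840 * 0.4680 * (1.9101 - 1) = 279.5005 kJ

279.5005 kJ


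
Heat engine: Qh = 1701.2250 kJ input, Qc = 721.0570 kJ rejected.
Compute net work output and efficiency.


W = 1701.2250 - 721.0570 = 980.1680 kJ
eta = 980.1680 / 1701.2250 = 0.5762 = 57.6154%

W = 980.1680 kJ, eta = 57.6154%


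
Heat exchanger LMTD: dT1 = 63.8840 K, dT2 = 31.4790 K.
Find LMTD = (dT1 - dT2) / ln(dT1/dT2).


dT1/dT2 = 2.0294
ln(dT1/dT2) = 0.7077
LMTD = 32.4050 / 0.7077 = 45.7861 K

45.7861 K


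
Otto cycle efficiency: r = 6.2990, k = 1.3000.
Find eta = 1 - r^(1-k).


r^(k-1) = 1.7369
eta = 1 - 1/1.7369 = 0.4243 = 42.4270%

42.4270%


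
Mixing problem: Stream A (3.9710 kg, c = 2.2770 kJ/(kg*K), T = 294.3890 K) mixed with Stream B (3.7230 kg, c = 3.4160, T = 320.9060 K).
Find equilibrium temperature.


num = 6743.0637
den = 21.7597
Tf = 309.8872 K

309.8872 K


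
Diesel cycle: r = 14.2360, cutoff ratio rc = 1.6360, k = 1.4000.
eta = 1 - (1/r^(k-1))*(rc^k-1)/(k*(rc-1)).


r^(k-1) = 2.8930
rc^k = 1.9920
eta = 0.6149 = 61.4889%

61.4889%


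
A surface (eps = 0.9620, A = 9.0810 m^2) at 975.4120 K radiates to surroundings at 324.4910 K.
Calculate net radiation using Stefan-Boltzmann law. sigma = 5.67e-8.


T^4 = 9.0522e+11
Tsurr^4 = 1.1087e+10
Q = 0.9620 * 5.67e-8 * 9.0810 * 8.9413e+11 = 442886.2396 W

442886.2396 W


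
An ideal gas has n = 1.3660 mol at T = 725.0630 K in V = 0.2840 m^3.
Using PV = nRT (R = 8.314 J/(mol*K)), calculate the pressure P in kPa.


P = nRT/V = 1.3660 * 8.314 * 725.0630 / 0.2840
= 8234.4854 / 0.2840 = 28994.6669 Pa = 28.9947 kPa

28.9947 kPa


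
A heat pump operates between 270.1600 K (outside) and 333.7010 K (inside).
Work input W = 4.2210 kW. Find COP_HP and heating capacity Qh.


COP = 333.7010 / 63.5410 = 5.2517
Qh = 5.2517 * 4.2210 = 22.1676 kW

COP = 5.2517, Qh = 22.1676 kW


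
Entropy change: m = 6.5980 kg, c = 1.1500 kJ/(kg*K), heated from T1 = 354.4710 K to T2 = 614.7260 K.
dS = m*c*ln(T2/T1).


T2/T1 = 1.7342
ln(T2/T1) = 0.5506
dS = 6.5980 * 1.1500 * 0.5506 = 4.1774 kJ/K

4.1774 kJ/K


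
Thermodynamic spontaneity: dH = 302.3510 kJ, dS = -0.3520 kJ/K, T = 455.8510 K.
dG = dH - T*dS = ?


T*dS = 455.8510 * -0.3520 = -160.4596 kJ
dG = 302.3510 + 160.4596 = 462.8106 kJ (non-spontaneous)

dG = 462.8106 kJ, non-spontaneous


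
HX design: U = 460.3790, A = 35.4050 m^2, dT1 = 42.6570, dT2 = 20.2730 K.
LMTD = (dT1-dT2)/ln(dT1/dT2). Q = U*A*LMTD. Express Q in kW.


LMTD = 30.0900 K
Q = 460.3790 * 35.4050 * 30.0900 = 490458.6567 W = 490.4587 kW

490.4587 kW


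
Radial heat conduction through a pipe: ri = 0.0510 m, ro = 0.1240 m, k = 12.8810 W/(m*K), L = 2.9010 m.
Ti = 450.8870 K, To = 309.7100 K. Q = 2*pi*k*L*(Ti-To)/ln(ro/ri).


dT = 141.1770 K
ln(ro/ri) = 0.8885
Q = 2*pi*12.8810*2.9010*141.1770 / 0.8885 = 37308.2806 W

37308.2806 W


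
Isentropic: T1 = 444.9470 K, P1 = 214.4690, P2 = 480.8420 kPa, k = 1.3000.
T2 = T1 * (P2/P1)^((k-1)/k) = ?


(k-1)/k = 0.2308
(P2/P1)^exp = 1.2048
T2 = 444.9470 * 1.2048 = 536.0740 K

536.0740 K


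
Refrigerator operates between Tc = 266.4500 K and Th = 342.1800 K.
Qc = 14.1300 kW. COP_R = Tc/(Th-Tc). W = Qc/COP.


COP = 266.4500 / 75.7300 = 3.5184
W = 14.1300 / 3.5184 = 4.0160 kW

COP = 3.5184, W = 4.0160 kW


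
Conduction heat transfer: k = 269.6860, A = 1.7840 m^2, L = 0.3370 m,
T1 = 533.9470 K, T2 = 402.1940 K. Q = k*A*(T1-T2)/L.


dT = 131.7530 K
Q = 269.6860 * 1.7840 * 131.7530 / 0.3370 = 188097.8640 W

188097.8640 W


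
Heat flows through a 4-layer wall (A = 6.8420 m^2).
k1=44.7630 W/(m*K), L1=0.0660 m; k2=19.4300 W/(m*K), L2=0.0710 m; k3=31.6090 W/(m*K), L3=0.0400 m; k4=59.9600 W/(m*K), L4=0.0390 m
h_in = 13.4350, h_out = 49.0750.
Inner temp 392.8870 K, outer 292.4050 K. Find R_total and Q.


R_conv_in = 1/(13.4350*6.8420) = 0.0109
R_1 = 0.0660/(44.7630*6.8420) = 0.0002
R_2 = 0.0710/(19.4300*6.8420) = 0.0005
R_3 = 0.0400/(31.6090*6.8420) = 0.0002
R_4 = 0.0390/(59.9600*6.8420) = 9.5065e-05
R_conv_out = 1/(49.0750*6.8420) = 0.0030
R_total = 0.0149 K/W
Q = 100.4820 / 0.0149 = 6749.8433 W

R_total = 0.0149 K/W, Q = 6749.8433 W


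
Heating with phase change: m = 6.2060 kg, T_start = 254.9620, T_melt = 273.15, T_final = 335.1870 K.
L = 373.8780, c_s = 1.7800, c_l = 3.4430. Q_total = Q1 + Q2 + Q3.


Q1 (sensible, solid) = 6.2060 * 1.7800 * 18.1880 = 200.9170 kJ
Q2 (latent) = 6.2060 * 373.8780 = 2320.2869 kJ
Q3 (sensible, liquid) = 6.2060 * 3.4430 * 62.0370 = 1325.5606 kJ
Q_total = 3846.7645 kJ

3846.7645 kJ


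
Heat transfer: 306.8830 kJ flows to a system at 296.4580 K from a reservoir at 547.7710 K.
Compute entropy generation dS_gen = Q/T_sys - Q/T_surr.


dS_sys = 306.8830/296.4580 = 1.0352 kJ/K
dS_surr = -306.8830/547.7710 = -0.5602 kJ/K
dS_gen = 1.0352 - 0.5602 = 0.4749 kJ/K (irreversible)

dS_gen = 0.4749 kJ/K, irreversible


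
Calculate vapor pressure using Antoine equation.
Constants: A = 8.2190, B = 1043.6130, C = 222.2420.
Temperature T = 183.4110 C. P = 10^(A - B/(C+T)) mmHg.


C+T = 405.6530
B/(C+T) = 2.5727
log10(P) = 8.2190 - 2.5727 = 5.6463
P = 10^5.6463 = 442920.5371 mmHg

442920.5371 mmHg


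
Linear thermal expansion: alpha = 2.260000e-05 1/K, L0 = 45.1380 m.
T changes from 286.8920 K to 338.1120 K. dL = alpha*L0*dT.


dT = 51.2200 K
dL = 2.260000e-05 * 45.1380 * 51.2200 = 0.052250 m
L_final = 45.190250 m

dL = 0.052250 m


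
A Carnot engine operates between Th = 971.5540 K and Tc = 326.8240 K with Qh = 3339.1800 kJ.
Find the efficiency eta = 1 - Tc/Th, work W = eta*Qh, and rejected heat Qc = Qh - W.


eta = 1 - 326.8240/971.5540 = 0.6636
W = 0.6636 * 3339.1800 = 2215.9031 kJ
Qc = 3339.1800 - 2215.9031 = 1123.2769 kJ

eta = 66.3607%, W = 2215.9031 kJ, Qc = 1123.2769 kJ


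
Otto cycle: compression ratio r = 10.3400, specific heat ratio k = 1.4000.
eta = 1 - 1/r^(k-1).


r^(k-1) = 2.5457
eta = 1 - 1/2.5457 = 0.6072 = 60.7182%

60.7182%


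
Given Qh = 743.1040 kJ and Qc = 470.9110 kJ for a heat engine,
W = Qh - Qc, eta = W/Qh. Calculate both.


W = 743.1040 - 470.9110 = 272.1930 kJ
eta = 272.1930 / 743.1040 = 0.3663 = 36.6292%

W = 272.1930 kJ, eta = 36.6292%


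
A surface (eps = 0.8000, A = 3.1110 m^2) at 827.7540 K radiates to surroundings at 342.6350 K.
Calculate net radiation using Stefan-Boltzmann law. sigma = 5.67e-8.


T^4 = 4.6947e+11
Tsurr^4 = 1.3782e+10
Q = 0.8000 * 5.67e-8 * 3.1110 * 4.5568e+11 = 64303.9175 W

64303.9175 W


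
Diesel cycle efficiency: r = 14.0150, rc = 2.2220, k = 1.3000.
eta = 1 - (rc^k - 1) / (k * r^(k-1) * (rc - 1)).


r^(k-1) = 2.2079
rc^k = 2.8234
eta = 0.4801 = 48.0146%

48.0146%


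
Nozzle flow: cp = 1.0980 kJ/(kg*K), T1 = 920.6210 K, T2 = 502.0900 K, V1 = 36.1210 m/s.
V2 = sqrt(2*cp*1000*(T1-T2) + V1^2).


dT = 418.5310 K
2*cp*1000*dT = 919094.0760
V1^2 = 1304.7266
V2 = sqrt(920398.8026) = 959.3742 m/s

959.3742 m/s


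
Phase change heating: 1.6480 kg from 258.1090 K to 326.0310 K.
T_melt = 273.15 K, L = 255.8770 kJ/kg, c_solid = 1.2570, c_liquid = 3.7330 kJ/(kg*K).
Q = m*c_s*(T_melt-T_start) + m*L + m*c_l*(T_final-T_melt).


Q1 (sensible, solid) = 1.6480 * 1.2570 * 15.0410 = 31.1580 kJ
Q2 (latent) = 1.6480 * 255.8770 = 421.6853 kJ
Q3 (sensible, liquid) = 1.6480 * 3.7330 * 52.8810 = 325.3231 kJ
Q_total = 778.1663 kJ

778.1663 kJ


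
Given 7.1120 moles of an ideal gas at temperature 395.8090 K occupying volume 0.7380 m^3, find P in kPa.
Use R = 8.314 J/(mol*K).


P = nRT/V = 7.1120 * 8.314 * 395.8090 / 0.7380
= 23403.8569 / 0.7380 = 31712.5432 Pa = 31.7125 kPa

31.7125 kPa


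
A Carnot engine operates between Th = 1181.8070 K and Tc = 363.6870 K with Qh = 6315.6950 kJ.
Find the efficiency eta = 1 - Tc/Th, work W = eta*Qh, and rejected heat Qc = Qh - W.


eta = 1 - 363.6870/1181.8070 = 0.6923
W = 0.6923 * 6315.6950 = 4372.1152 kJ
Qc = 6315.6950 - 4372.1152 = 1943.5798 kJ

eta = 69.2262%, W = 4372.1152 kJ, Qc = 1943.5798 kJ


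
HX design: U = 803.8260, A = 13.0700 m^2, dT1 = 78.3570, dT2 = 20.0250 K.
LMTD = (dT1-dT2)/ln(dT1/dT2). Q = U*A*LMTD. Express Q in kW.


LMTD = 42.7562 K
Q = 803.8260 * 13.0700 * 42.7562 = 449196.7382 W = 449.1967 kW

449.1967 kW


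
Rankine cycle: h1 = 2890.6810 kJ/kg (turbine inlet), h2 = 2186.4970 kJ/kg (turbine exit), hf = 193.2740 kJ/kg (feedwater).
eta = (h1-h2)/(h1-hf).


W = 704.1840 kJ/kg
Q_in = 2697.4070 kJ/kg
eta = 0.2611 = 26.1060%

eta = 26.1060%


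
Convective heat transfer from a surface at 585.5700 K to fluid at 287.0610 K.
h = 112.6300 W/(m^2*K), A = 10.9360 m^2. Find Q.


dT = 298.5090 K
Q = 112.6300 * 10.9360 * 298.5090 = 367680.0070 W

367680.0070 W


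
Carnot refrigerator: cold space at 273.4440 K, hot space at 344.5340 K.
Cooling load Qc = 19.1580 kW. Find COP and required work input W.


COP = 273.4440 / 71.0900 = 3.8464
W = 19.1580 / 3.8464 = 4.9807 kW

COP = 3.8464, W = 4.9807 kW


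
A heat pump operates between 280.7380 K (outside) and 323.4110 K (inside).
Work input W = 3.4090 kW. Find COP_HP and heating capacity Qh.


COP = 323.4110 / 42.6730 = 7.5788
Qh = 7.5788 * 3.4090 = 25.8362 kW

COP = 7.5788, Qh = 25.8362 kW


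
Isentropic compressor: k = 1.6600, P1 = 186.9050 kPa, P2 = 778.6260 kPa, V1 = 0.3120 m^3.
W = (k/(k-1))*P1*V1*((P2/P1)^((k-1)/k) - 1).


(k-1)/k = 0.3976
(P2/P1)^exp = 1.7636
W = 2.5152 * 186.9050 * 0.3120 * (1.7636 - 1) = 111.9907 kJ

111.9907 kJ


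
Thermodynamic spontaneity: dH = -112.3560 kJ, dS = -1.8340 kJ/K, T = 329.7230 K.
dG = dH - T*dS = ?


T*dS = 329.7230 * -1.8340 = -604.7120 kJ
dG = -112.3560 + 604.7120 = 492.3560 kJ (non-spontaneous)

dG = 492.3560 kJ, non-spontaneous


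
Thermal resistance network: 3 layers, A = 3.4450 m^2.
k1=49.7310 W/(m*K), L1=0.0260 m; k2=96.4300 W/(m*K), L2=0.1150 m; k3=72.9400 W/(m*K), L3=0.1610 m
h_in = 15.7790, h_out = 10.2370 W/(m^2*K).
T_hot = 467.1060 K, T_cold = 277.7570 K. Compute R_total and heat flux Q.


R_conv_in = 1/(15.7790*3.4450) = 0.0184
R_1 = 0.0260/(49.7310*3.4450) = 0.0002
R_2 = 0.1150/(96.4300*3.4450) = 0.0003
R_3 = 0.1610/(72.9400*3.4450) = 0.0006
R_conv_out = 1/(10.2370*3.4450) = 0.0284
R_total = 0.0479 K/W
Q = 189.3490 / 0.0479 = 3953.7868 W

R_total = 0.0479 K/W, Q = 3953.7868 W


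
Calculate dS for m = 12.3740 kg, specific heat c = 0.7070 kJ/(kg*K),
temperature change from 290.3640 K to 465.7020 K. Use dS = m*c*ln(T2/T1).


T2/T1 = 1.6039
ln(T2/T1) = 0.4724
dS = 12.3740 * 0.7070 * 0.4724 = 4.1328 kJ/K

4.1328 kJ/K


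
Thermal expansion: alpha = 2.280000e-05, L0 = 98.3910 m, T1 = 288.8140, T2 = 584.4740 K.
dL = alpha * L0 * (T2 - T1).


dT = 295.6600 K
dL = 2.280000e-05 * 98.3910 * 295.6600 = 0.663258 m
L_final = 99.054258 m

dL = 0.663258 m


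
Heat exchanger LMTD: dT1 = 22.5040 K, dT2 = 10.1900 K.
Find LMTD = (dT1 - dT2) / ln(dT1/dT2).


dT1/dT2 = 2.2084
ln(dT1/dT2) = 0.7923
LMTD = 12.3140 / 0.7923 = 15.5424 K

15.5424 K


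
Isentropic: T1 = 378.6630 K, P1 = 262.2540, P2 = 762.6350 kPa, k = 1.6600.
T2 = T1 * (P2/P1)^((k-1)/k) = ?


(k-1)/k = 0.3976
(P2/P1)^exp = 1.5287
T2 = 378.6630 * 1.5287 = 578.8601 K

578.8601 K


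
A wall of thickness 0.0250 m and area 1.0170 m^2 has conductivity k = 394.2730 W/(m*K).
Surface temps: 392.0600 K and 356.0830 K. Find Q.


dT = 35.9770 K
Q = 394.2730 * 1.0170 * 35.9770 / 0.0250 = 577036.0255 W

577036.0255 W


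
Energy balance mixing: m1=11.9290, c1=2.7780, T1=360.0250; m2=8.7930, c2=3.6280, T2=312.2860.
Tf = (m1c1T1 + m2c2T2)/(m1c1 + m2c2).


num = 21893.0197
den = 65.0398
Tf = 336.6098 K

336.6098 K


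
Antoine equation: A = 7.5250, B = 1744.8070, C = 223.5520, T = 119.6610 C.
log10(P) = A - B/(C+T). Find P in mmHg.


C+T = 343.2130
B/(C+T) = 5.0837
log10(P) = 7.5250 - 5.0837 = 2.4413
P = 10^2.4413 = 276.2206 mmHg

276.2206 mmHg


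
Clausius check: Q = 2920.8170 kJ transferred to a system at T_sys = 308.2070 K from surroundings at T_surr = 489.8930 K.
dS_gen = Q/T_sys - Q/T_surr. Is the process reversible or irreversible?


dS_sys = 2920.8170/308.2070 = 9.4768 kJ/K
dS_surr = -2920.8170/489.8930 = -5.9622 kJ/K
dS_gen = 9.4768 - 5.9622 = 3.5146 kJ/K (irreversible)

dS_gen = 3.5146 kJ/K, irreversible


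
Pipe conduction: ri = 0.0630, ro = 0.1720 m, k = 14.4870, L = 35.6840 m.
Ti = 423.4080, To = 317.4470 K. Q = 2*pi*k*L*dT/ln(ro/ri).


dT = 105.9610 K
ln(ro/ri) = 1.0044
Q = 2*pi*14.4870*35.6840*105.9610 / 1.0044 = 342679.8809 W

342679.8809 W


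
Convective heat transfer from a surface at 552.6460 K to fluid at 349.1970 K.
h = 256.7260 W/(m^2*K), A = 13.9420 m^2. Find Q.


dT = 203.4490 K
Q = 256.7260 * 13.9420 * 203.4490 = 728199.6941 W

728199.6941 W


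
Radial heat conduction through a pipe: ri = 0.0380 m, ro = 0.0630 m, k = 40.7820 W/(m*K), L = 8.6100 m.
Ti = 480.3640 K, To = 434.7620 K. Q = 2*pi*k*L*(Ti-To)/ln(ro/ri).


dT = 45.6020 K
ln(ro/ri) = 0.5055
Q = 2*pi*40.7820*8.6100*45.6020 / 0.5055 = 199008.9219 W

199008.9219 W


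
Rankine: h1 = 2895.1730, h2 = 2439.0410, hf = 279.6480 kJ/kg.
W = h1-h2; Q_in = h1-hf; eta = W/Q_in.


W = 456.1320 kJ/kg
Q_in = 2615.5250 kJ/kg
eta = 0.1744 = 17.4394%

eta = 17.4394%


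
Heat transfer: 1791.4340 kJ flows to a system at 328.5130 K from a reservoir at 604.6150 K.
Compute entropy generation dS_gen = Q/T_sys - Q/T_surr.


dS_sys = 1791.4340/328.5130 = 5.4532 kJ/K
dS_surr = -1791.4340/604.6150 = -2.9629 kJ/K
dS_gen = 5.4532 - 2.9629 = 2.4902 kJ/K (irreversible)

dS_gen = 2.4902 kJ/K, irreversible


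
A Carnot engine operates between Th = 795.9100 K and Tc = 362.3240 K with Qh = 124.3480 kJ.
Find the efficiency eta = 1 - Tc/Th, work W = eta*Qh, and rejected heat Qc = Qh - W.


eta = 1 - 362.3240/795.9100 = 0.5448
W = 0.5448 * 124.3480 = 67.7408 kJ
Qc = 124.3480 - 67.7408 = 56.6072 kJ

eta = 54.4768%, W = 67.7408 kJ, Qc = 56.6072 kJ


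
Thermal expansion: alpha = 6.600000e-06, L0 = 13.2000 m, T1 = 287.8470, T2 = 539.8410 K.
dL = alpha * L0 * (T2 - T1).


dT = 251.9940 K
dL = 6.600000e-06 * 13.2000 * 251.9940 = 0.021954 m
L_final = 13.221954 m

dL = 0.021954 m


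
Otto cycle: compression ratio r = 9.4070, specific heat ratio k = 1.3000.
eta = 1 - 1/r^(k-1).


r^(k-1) = 1.9590
eta = 1 - 1/1.9590 = 0.4895 = 48.9537%

48.9537%


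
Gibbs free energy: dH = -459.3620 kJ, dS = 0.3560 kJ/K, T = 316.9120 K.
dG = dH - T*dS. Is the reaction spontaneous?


T*dS = 316.9120 * 0.3560 = 112.8207 kJ
dG = -459.3620 - 112.8207 = -572.1827 kJ (spontaneous)

dG = -572.1827 kJ, spontaneous


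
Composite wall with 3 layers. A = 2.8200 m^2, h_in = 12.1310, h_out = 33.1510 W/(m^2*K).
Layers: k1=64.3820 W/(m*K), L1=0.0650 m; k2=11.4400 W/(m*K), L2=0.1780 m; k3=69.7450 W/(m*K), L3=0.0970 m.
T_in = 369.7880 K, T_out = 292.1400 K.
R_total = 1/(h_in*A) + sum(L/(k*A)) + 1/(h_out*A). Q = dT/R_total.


R_conv_in = 1/(12.1310*2.8200) = 0.0292
R_1 = 0.0650/(64.3820*2.8200) = 0.0004
R_2 = 0.1780/(11.4400*2.8200) = 0.0055
R_3 = 0.0970/(69.7450*2.8200) = 0.0005
R_conv_out = 1/(33.1510*2.8200) = 0.0107
R_total = 0.0463 K/W
Q = 77.6480 / 0.0463 = 1677.1621 W

R_total = 0.0463 K/W, Q = 1677.1621 W


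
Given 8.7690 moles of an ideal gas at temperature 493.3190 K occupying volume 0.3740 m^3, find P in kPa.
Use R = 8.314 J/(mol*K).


P = nRT/V = 8.7690 * 8.314 * 493.3190 / 0.3740
= 35965.6516 / 0.3740 = 96164.8438 Pa = 96.1648 kPa

96.1648 kPa


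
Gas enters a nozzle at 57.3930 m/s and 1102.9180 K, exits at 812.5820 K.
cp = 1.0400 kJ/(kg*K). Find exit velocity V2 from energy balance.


dT = 290.3360 K
2*cp*1000*dT = 603898.8800
V1^2 = 3293.9564
V2 = sqrt(607192.8364) = 779.2258 m/s

779.2258 m/s


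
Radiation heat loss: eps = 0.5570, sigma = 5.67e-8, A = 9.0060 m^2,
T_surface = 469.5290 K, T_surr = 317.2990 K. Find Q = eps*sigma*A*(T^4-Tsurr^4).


T^4 = 4.8602e+10
Tsurr^4 = 1.0136e+10
Q = 0.5570 * 5.67e-8 * 9.0060 * 3.8465e+10 = 10940.5569 W

10940.5569 W


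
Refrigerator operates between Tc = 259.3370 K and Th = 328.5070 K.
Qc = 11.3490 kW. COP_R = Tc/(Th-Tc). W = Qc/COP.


COP = 259.3370 / 69.1700 = 3.7493
W = 11.3490 / 3.7493 = 3.0270 kW

COP = 3.7493, W = 3.0270 kW


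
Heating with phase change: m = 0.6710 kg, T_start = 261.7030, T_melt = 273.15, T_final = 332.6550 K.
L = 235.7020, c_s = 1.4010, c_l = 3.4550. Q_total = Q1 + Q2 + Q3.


Q1 (sensible, solid) = 0.6710 * 1.4010 * 11.4470 = 10.7610 kJ
Q2 (latent) = 0.6710 * 235.7020 = 158.1560 kJ
Q3 (sensible, liquid) = 0.6710 * 3.4550 * 59.5050 = 137.9507 kJ
Q_total = 306.8678 kJ

306.8678 kJ


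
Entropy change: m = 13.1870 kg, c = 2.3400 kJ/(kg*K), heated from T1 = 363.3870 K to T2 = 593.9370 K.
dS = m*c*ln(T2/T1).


T2/T1 = 1.6344
ln(T2/T1) = 0.4913
dS = 13.1870 * 2.3400 * 0.4913 = 15.1605 kJ/K

15.1605 kJ/K
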